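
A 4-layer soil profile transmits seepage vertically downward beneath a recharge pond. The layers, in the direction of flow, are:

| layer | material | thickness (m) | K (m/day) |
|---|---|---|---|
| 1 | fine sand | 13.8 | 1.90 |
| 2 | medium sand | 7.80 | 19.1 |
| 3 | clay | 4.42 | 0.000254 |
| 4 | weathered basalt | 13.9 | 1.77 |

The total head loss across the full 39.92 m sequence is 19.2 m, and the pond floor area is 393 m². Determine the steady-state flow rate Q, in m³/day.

0.433

Flow is perpendicular to layering, so the layers act in series and the equivalent K is the thickness-weighted harmonic mean.
Total thickness L = 13.8 + 7.80 + 4.42 + 13.9 = 39.92 m.
Σ(b_i/K_i) = 13.8/1.90 + 7.80/19.1 + 4.42/0.000254 + 13.9/1.77 = 17417 d.
K_eq = L / Σ(b_i/K_i) = 39.92 / 17417 = 0.002292 m/day.
Q = K_eq · A · (Δh/L) = 0.002292 × 393 × (19.2/39.92) = 0.4332 m³/day.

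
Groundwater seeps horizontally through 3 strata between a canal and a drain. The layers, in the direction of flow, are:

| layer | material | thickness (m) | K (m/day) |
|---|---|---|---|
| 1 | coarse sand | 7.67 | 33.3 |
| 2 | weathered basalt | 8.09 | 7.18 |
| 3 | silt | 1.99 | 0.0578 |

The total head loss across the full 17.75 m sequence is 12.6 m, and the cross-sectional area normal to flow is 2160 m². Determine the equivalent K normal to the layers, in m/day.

0.496

Flow is perpendicular to layering, so the layers act in series and the equivalent K is the thickness-weighted harmonic mean.
Total thickness L = 7.67 + 8.09 + 1.99 = 17.75 m.
Σ(b_i/K_i) = 7.67/33.3 + 8.09/7.18 + 1.99/0.0578 = 35.79 d.
K_eq = L / Σ(b_i/K_i) = 17.75 / 35.79 = 0.4960 m/day.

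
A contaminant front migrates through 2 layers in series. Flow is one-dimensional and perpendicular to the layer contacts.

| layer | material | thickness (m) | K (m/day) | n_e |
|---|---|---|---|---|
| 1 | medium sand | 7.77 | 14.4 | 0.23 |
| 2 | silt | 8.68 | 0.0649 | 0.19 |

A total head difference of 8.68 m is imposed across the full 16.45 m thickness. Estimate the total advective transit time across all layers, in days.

With flow normal to the layers, continuity requires the same specific discharge q through every layer.
Σ(b_i/K_i) = 7.77/14.4 + 8.68/0.0649 = 134.3 d.
q = Δh / Σ(b_i/K_i) = 8.68 / 134.3 = 0.06464 m/day.
In each layer the seepage velocity is v_i = q/n_i, so the layer transit time is t_i = b_i·n_i / q:
  layer 1 (medium sand): t_1 = 7.77 × 0.23 / 0.06464 = 27.65 d
  layer 2 (silt): t_2 = 8.68 × 0.19 / 0.06464 = 25.51 d
Total t = Σ t_i = 53.16 days.

53.2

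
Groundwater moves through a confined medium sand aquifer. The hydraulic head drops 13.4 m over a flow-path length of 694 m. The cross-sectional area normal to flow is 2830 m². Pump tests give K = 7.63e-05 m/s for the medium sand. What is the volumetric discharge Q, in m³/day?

Convert K: 7.63e-05 m/s × 86400 = 6.592 m/day.
Hydraulic gradient i = Δh / L = 13.4 / 694 = 0.01931.
Darcy's law: Q = K · A · i = 6.592 × 2830 × 0.01931 = 360.2 m³/day.

360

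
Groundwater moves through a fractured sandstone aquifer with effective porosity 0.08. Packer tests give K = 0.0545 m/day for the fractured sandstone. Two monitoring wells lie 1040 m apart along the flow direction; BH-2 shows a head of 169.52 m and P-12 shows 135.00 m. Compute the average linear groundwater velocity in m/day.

Hydraulic gradient i = (169.52 − 135.00) / 1040 = 34.52 / 1040 = 0.03319.
Darcy flux q = K · i = 0.05450 × 0.03319 = 0.001809 m/day.
Seepage velocity v = q / n_e = 0.001809 / 0.08 = 0.02261 m/day.

0.0226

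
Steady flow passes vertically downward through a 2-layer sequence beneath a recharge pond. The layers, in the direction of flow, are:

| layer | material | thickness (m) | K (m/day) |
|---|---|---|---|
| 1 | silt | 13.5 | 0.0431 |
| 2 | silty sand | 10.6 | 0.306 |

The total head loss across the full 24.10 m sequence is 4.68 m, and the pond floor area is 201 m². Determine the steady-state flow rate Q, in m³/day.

Flow is perpendicular to layering, so the layers act in series and the equivalent K is the thickness-weighted harmonic mean.
Total thickness L = 13.5 + 10.6 = 24.10 m.
Σ(b_i/K_i) = 13.5/0.0431 + 10.6/0.306 = 347.9 d.
K_eq = L / Σ(b_i/K_i) = 24.10 / 347.9 = 0.06928 m/day.
Q = K_eq · A · (Δh/L) = 0.06928 × 201 × (4.68/24.10) = 2.704 m³/day.

2.70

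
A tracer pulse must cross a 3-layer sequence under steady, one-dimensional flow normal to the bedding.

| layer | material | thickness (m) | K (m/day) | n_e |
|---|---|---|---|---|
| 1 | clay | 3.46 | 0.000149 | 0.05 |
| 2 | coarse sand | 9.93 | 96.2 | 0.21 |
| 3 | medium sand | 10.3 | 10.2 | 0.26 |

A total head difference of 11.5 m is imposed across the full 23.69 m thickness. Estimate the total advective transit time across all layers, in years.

With flow normal to the layers, continuity requires the same specific discharge q through every layer.
Σ(b_i/K_i) = 3.46/0.000149 + 9.93/96.2 + 10.3/10.2 = 23223 d.
q = Δh / Σ(b_i/K_i) = 11.5 / 23223 = 0.0004952 m/day.
In each layer the seepage velocity is v_i = q/n_i, so the layer transit time is t_i = b_i·n_i / q:
  layer 1 (clay): t_1 = 3.46 × 0.05 / 0.0004952 = 349.3 d
  layer 2 (coarse sand): t_2 = 9.93 × 0.21 / 0.0004952 = 4211 d
  layer 3 (medium sand): t_3 = 10.3 × 0.26 / 0.0004952 = 5408 d
Total t = Σ t_i = 9968 days = 27.29 years.

27.3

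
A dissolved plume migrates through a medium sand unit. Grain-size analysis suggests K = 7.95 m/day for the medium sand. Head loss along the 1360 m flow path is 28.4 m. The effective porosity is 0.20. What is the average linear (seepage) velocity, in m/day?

0.830

Hydraulic gradient i = Δh / L = 28.4 / 1360 = 0.02088.
Darcy flux q = K · i = 7.950 × 0.02088 = 0.1660 m/day.
Seepage velocity v = q / n_e = 0.1660 / 0.20 = 0.8301 m/day.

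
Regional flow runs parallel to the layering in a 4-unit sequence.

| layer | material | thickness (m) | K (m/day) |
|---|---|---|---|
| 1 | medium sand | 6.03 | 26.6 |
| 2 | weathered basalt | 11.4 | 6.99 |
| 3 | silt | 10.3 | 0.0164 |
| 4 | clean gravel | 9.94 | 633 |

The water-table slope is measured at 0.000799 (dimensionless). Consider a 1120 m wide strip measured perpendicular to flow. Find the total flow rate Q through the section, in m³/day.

5850

Flow is parallel to layering, so each bed carries its own Darcy discharge and the transmissivities add.
Σ(K_i·b_i) = 26.6×6.03 + 6.99×11.4 + 0.0164×10.3 + 633×9.94 = 6532 m²/day.
Hydraulic gradient i = 0.000799.
Q = Σ(K_i·b_i) · W · i = 6532 × 1120 × 0.0007990 = 5846 m³/day.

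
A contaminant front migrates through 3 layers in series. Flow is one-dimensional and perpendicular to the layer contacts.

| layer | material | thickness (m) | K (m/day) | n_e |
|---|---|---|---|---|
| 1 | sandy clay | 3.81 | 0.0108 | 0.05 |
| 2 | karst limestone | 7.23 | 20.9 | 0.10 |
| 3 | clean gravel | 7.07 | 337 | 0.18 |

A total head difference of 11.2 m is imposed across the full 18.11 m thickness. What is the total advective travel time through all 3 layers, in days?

68.9

With flow normal to the layers, continuity requires the same specific discharge q through every layer.
Σ(b_i/K_i) = 3.81/0.0108 + 7.23/20.9 + 7.07/337 = 353.1 d.
q = Δh / Σ(b_i/K_i) = 11.2 / 353.1 = 0.03172 m/day.
In each layer the seepage velocity is v_i = q/n_i, so the layer transit time is t_i = b_i·n_i / q:
  layer 1 (sandy clay): t_1 = 3.81 × 0.05 / 0.03172 = 6.007 d
  layer 2 (karst limestone): t_2 = 7.23 × 0.10 / 0.03172 = 22.80 d
  layer 3 (clean gravel): t_3 = 7.07 × 0.18 / 0.03172 = 40.13 d
Total t = Σ t_i = 68.93 days.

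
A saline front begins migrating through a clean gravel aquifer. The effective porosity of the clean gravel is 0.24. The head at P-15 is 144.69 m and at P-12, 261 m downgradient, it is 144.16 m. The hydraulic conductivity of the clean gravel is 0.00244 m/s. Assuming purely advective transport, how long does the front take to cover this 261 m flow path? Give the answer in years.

0.401

Convert K: 0.00244 m/s × 86400 = 210.8 m/day.
Hydraulic gradient i = (144.69 − 144.16) / 261 = 0.53 / 261 = 0.002031.
Darcy flux q = K · i = 210.8 × 0.002031 = 0.4281 m/day.
Seepage velocity v = q / n_e = 0.4281 / 0.24 = 1.784 m/day.
Travel time t = L / v = 261 / 1.784 = 146.3 days = 0.4006 years.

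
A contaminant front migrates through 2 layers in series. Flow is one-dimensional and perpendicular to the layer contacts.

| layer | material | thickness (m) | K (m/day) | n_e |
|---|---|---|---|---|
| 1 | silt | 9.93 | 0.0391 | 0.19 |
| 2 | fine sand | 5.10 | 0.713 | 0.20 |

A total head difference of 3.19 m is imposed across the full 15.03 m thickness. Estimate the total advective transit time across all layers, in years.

With flow normal to the layers, continuity requires the same specific discharge q through every layer.
Σ(b_i/K_i) = 9.93/0.0391 + 5.10/0.713 = 261.1 d.
q = Δh / Σ(b_i/K_i) = 3.19 / 261.1 = 0.01222 m/day.
In each layer the seepage velocity is v_i = q/n_i, so the layer transit time is t_i = b_i·n_i / q:
  layer 1 (silt): t_1 = 9.93 × 0.19 / 0.01222 = 154.4 d
  layer 2 (fine sand): t_2 = 5.10 × 0.20 / 0.01222 = 83.49 d
Total t = Σ t_i = 237.9 days = 0.6514 years.

0.651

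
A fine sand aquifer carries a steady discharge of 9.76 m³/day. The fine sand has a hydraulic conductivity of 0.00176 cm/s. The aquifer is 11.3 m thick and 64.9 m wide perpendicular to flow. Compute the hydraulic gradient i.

0.00875

Convert K: 0.00176 cm/s × 864 = 1.521 m/day.
Cross-sectional area A = 64.9 × 11.3 = 733.4 m².
From Q = K·A·i, i = Q / (K·A) = 9.76 / (1.521 × 733.4) = 0.008752.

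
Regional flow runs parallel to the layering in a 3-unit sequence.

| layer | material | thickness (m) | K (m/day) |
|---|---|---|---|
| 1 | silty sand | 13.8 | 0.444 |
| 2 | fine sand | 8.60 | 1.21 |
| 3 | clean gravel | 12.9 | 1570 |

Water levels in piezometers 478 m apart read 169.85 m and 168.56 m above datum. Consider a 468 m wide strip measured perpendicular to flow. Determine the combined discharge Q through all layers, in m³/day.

25600

Flow is parallel to layering, so each bed carries its own Darcy discharge and the transmissivities add.
Σ(K_i·b_i) = 0.444×13.8 + 1.21×8.60 + 1570×12.9 = 20270 m²/day.
Hydraulic gradient i = (169.85 − 168.56) / 478 = 1.29 / 478 = 0.002699.
Q = Σ(K_i·b_i) · W · i = 20270 × 468 × 0.002699 = 25601 m³/day.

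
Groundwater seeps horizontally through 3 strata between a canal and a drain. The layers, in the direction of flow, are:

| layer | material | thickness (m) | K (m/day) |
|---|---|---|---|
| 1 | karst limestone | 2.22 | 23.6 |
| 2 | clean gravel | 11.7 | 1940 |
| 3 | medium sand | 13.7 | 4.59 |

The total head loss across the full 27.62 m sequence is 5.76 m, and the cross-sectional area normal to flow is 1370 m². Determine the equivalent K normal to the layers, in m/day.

Flow is perpendicular to layering, so the layers act in series and the equivalent K is the thickness-weighted harmonic mean.
Total thickness L = 2.22 + 11.7 + 13.7 = 27.62 m.
Σ(b_i/K_i) = 2.22/23.6 + 11.7/1940 + 13.7/4.59 = 3.085 d.
K_eq = L / Σ(b_i/K_i) = 27.62 / 3.085 = 8.953 m/day.

8.95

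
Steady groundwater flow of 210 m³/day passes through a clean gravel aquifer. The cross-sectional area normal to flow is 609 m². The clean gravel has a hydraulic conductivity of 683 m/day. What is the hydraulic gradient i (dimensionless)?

0.000505

From Q = K·A·i, i = Q / (K·A) = 210 / (683.0 × 609.0) = 0.0005049.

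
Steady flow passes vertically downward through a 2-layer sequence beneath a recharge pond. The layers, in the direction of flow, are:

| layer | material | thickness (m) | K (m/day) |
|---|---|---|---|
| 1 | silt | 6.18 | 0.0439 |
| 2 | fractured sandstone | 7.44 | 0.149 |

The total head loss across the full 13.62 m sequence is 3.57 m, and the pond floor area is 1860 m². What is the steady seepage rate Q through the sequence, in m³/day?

Flow is perpendicular to layering, so the layers act in series and the equivalent K is the thickness-weighted harmonic mean.
Total thickness L = 6.18 + 7.44 = 13.62 m.
Σ(b_i/K_i) = 6.18/0.0439 + 7.44/0.149 = 190.7 d.
K_eq = L / Σ(b_i/K_i) = 13.62 / 190.7 = 0.07142 m/day.
Q = K_eq · A · (Δh/L) = 0.07142 × 1860 × (3.57/13.62) = 34.82 m³/day.

34.8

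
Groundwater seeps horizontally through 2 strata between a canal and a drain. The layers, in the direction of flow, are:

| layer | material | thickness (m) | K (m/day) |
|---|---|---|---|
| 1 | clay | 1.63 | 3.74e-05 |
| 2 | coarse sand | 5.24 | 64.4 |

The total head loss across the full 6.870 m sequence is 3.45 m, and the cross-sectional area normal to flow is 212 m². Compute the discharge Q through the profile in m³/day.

Flow is perpendicular to layering, so the layers act in series and the equivalent K is the thickness-weighted harmonic mean.
Total thickness L = 1.63 + 5.24 = 6.870 m.
Σ(b_i/K_i) = 1.63/3.74e-05 + 5.24/64.4 = 43583 d.
K_eq = L / Σ(b_i/K_i) = 6.870 / 43583 = 0.0001576 m/day.
Q = K_eq · A · (Δh/L) = 0.0001576 × 212 × (3.45/6.870) = 0.01678 m³/day.

0.0168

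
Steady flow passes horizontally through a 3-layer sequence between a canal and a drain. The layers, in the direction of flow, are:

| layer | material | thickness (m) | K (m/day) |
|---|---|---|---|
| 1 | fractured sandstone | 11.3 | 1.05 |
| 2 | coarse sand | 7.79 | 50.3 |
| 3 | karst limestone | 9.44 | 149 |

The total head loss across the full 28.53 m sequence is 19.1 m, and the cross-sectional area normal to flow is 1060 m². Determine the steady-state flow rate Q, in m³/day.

1840

Flow is perpendicular to layering, so the layers act in series and the equivalent K is the thickness-weighted harmonic mean.
Total thickness L = 11.3 + 7.79 + 9.44 = 28.53 m.
Σ(b_i/K_i) = 11.3/1.05 + 7.79/50.3 + 9.44/149 = 10.98 d.
K_eq = L / Σ(b_i/K_i) = 28.53 / 10.98 = 2.598 m/day.
Q = K_eq · A · (Δh/L) = 2.598 × 1060 × (19.1/28.53) = 1844 m³/day.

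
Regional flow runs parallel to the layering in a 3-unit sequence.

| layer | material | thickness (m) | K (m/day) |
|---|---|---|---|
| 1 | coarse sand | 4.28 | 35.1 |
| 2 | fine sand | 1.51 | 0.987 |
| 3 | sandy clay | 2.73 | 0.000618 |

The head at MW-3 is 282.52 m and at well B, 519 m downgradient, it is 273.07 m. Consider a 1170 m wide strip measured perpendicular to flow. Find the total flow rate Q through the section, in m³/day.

Flow is parallel to layering, so each bed carries its own Darcy discharge and the transmissivities add.
Σ(K_i·b_i) = 35.1×4.28 + 0.987×1.51 + 0.000618×2.73 = 151.7 m²/day.
Hydraulic gradient i = (282.52 − 273.07) / 519 = 9.45 / 519 = 0.01821.
Q = Σ(K_i·b_i) · W · i = 151.7 × 1170 × 0.01821 = 3232 m³/day.

3230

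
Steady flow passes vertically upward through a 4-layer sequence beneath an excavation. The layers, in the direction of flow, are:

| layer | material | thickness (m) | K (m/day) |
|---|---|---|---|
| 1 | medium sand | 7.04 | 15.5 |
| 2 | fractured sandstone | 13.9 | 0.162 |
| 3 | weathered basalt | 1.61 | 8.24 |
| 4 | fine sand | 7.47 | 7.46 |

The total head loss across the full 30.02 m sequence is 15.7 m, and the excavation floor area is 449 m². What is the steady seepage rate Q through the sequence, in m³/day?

80.6

Flow is perpendicular to layering, so the layers act in series and the equivalent K is the thickness-weighted harmonic mean.
Total thickness L = 7.04 + 13.9 + 1.61 + 7.47 = 30.02 m.
Σ(b_i/K_i) = 7.04/15.5 + 13.9/0.162 + 1.61/8.24 + 7.47/7.46 = 87.45 d.
K_eq = L / Σ(b_i/K_i) = 30.02 / 87.45 = 0.3433 m/day.
Q = K_eq · A · (Δh/L) = 0.3433 × 449 × (15.7/30.02) = 80.61 m³/day.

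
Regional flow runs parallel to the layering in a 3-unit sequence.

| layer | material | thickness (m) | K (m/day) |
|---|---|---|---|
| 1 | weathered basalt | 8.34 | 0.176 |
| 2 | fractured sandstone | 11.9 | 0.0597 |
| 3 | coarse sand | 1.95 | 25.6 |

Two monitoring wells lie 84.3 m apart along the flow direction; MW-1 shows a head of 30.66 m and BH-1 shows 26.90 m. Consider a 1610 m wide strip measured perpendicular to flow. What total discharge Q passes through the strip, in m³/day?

Flow is parallel to layering, so each bed carries its own Darcy discharge and the transmissivities add.
Σ(K_i·b_i) = 0.176×8.34 + 0.0597×11.9 + 25.6×1.95 = 52.10 m²/day.
Hydraulic gradient i = (30.66 − 26.90) / 84.3 = 3.76 / 84.3 = 0.04460.
Q = Σ(K_i·b_i) · W · i = 52.10 × 1610 × 0.04460 = 3741 m³/day.

3740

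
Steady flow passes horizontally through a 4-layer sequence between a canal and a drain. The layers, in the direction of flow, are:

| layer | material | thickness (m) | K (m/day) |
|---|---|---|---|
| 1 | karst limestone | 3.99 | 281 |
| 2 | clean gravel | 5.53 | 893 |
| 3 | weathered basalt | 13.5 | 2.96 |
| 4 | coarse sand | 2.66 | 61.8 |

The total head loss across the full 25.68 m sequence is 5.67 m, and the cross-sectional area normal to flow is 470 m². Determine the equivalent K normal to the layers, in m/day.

Flow is perpendicular to layering, so the layers act in series and the equivalent K is the thickness-weighted harmonic mean.
Total thickness L = 3.99 + 5.53 + 13.5 + 2.66 = 25.68 m.
Σ(b_i/K_i) = 3.99/281 + 5.53/893 + 13.5/2.96 + 2.66/61.8 = 4.624 d.
K_eq = L / Σ(b_i/K_i) = 25.68 / 4.624 = 5.553 m/day.

5.55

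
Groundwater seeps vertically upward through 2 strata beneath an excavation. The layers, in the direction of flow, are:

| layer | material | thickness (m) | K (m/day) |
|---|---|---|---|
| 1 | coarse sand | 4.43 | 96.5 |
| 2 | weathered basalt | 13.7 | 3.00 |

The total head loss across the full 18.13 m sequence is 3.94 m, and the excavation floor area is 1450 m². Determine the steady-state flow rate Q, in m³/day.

Flow is perpendicular to layering, so the layers act in series and the equivalent K is the thickness-weighted harmonic mean.
Total thickness L = 4.43 + 13.7 = 18.13 m.
Σ(b_i/K_i) = 4.43/96.5 + 13.7/3.00 = 4.613 d.
K_eq = L / Σ(b_i/K_i) = 18.13 / 4.613 = 3.931 m/day.
Q = K_eq · A · (Δh/L) = 3.931 × 1450 × (3.94/18.13) = 1239 m³/day.

1240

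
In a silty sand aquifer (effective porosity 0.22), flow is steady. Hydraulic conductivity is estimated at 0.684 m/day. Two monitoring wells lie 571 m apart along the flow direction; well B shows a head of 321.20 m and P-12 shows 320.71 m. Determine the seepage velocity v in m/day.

Hydraulic gradient i = (321.20 − 320.71) / 571 = 0.49 / 571 = 0.0008581.
Darcy flux q = K · i = 0.6840 × 0.0008581 = 0.0005870 m/day.
Seepage velocity v = q / n_e = 0.0005870 / 0.22 = 0.002668 m/day.

0.00267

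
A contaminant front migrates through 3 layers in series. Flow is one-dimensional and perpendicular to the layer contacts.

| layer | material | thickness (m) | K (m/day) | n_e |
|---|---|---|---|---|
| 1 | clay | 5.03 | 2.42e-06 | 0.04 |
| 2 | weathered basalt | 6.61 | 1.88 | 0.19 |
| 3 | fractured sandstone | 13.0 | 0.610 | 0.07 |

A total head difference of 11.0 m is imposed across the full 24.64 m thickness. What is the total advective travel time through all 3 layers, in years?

With flow normal to the layers, continuity requires the same specific discharge q through every layer.
Σ(b_i/K_i) = 5.03/2.42e-06 + 6.61/1.88 + 13.0/0.610 = 2.079e+06 d.
q = Δh / Σ(b_i/K_i) = 11.0 / 2.079e+06 = 5.292e-06 m/day.
In each layer the seepage velocity is v_i = q/n_i, so the layer transit time is t_i = b_i·n_i / q:
  layer 1 (clay): t_1 = 5.03 × 0.04 / 5.292e-06 = 38018 d
  layer 2 (weathered basalt): t_2 = 6.61 × 0.19 / 5.292e-06 = 2.373e+05 d
  layer 3 (fractured sandstone): t_3 = 13.0 × 0.07 / 5.292e-06 = 1.720e+05 d
Total t = Σ t_i = 4.473e+05 days = 1225 years.

1220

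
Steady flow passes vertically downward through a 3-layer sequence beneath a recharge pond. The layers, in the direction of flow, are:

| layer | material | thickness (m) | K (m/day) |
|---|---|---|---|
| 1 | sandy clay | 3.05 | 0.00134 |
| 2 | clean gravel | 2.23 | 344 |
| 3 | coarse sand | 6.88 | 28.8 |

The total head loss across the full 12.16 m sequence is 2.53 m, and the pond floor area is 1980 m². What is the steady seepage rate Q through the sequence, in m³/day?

2.20

Flow is perpendicular to layering, so the layers act in series and the equivalent K is the thickness-weighted harmonic mean.
Total thickness L = 3.05 + 2.23 + 6.88 = 12.16 m.
Σ(b_i/K_i) = 3.05/0.00134 + 2.23/344 + 6.88/28.8 = 2276 d.
K_eq = L / Σ(b_i/K_i) = 12.16 / 2276 = 0.005342 m/day.
Q = K_eq · A · (Δh/L) = 0.005342 × 1980 × (2.53/12.16) = 2.201 m³/day.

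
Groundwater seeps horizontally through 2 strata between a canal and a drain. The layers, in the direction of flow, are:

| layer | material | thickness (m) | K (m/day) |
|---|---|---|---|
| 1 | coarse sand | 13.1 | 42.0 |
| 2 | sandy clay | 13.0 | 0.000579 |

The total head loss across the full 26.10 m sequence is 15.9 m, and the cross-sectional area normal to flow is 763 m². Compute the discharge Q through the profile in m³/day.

Flow is perpendicular to layering, so the layers act in series and the equivalent K is the thickness-weighted harmonic mean.
Total thickness L = 13.1 + 13.0 = 26.10 m.
Σ(b_i/K_i) = 13.1/42.0 + 13.0/0.000579 = 22453 d.
K_eq = L / Σ(b_i/K_i) = 26.10 / 22453 = 0.001162 m/day.
Q = K_eq · A · (Δh/L) = 0.001162 × 763 × (15.9/26.10) = 0.5403 m³/day.

0.540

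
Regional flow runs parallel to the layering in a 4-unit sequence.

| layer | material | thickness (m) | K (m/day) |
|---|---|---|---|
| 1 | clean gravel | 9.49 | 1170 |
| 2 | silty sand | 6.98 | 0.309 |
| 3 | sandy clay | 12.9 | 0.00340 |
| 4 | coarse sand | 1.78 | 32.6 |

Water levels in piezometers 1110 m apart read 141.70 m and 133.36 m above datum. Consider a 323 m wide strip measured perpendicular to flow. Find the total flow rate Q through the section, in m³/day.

27100

Flow is parallel to layering, so each bed carries its own Darcy discharge and the transmissivities add.
Σ(K_i·b_i) = 1170×9.49 + 0.309×6.98 + 0.00340×12.9 + 32.6×1.78 = 11164 m²/day.
Hydraulic gradient i = (141.70 − 133.36) / 1110 = 8.34 / 1110 = 0.007514.
Q = Σ(K_i·b_i) · W · i = 11164 × 323 × 0.007514 = 27092 m³/day.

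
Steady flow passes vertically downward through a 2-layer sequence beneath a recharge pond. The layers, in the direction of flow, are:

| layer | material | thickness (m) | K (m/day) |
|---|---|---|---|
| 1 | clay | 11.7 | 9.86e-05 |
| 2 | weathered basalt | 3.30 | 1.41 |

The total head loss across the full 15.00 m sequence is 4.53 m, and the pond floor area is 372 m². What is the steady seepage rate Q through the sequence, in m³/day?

0.0142

Flow is perpendicular to layering, so the layers act in series and the equivalent K is the thickness-weighted harmonic mean.
Total thickness L = 11.7 + 3.30 = 15.00 m.
Σ(b_i/K_i) = 11.7/9.86e-05 + 3.30/1.41 = 1.187e+05 d.
K_eq = L / Σ(b_i/K_i) = 15.00 / 1.187e+05 = 0.0001264 m/day.
Q = K_eq · A · (Δh/L) = 0.0001264 × 372 × (4.53/15.00) = 0.01420 m³/day.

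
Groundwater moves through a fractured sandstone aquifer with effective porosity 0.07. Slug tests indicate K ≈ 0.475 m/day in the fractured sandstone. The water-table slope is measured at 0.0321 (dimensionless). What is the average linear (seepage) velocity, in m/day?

Hydraulic gradient i = 0.0321.
Darcy flux q = K · i = 0.4750 × 0.03210 = 0.01525 m/day.
Seepage velocity v = q / n_e = 0.01525 / 0.07 = 0.2178 m/day.

0.218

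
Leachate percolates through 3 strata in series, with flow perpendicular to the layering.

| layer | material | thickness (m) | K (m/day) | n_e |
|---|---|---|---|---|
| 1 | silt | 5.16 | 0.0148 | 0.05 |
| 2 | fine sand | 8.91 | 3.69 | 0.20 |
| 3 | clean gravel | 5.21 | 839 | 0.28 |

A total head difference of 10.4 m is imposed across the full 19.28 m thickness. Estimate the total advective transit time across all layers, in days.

With flow normal to the layers, continuity requires the same specific discharge q through every layer.
Σ(b_i/K_i) = 5.16/0.0148 + 8.91/3.69 + 5.21/839 = 351.1 d.
q = Δh / Σ(b_i/K_i) = 10.4 / 351.1 = 0.02962 m/day.
In each layer the seepage velocity is v_i = q/n_i, so the layer transit time is t_i = b_i·n_i / q:
  layer 1 (silt): t_1 = 5.16 × 0.05 / 0.02962 = 8.709 d
  layer 2 (fine sand): t_2 = 8.91 × 0.20 / 0.02962 = 60.15 d
  layer 3 (clean gravel): t_3 = 5.21 × 0.28 / 0.02962 = 49.24 d
Total t = Σ t_i = 118.1 days.

118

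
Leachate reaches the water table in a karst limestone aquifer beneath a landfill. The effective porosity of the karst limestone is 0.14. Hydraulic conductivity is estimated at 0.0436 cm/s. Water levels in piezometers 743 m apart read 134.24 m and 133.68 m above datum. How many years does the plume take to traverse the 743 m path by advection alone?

Convert K: 0.0436 cm/s × 864 = 37.67 m/day.
Hydraulic gradient i = (134.24 − 133.68) / 743 = 0.56 / 743 = 0.0007537.
Darcy flux q = K · i = 37.67 × 0.0007537 = 0.02839 m/day.
Seepage velocity v = q / n_e = 0.02839 / 0.14 = 0.2028 m/day.
Travel time t = L / v = 743 / 0.2028 = 3664 days = 10.03 years.

10.0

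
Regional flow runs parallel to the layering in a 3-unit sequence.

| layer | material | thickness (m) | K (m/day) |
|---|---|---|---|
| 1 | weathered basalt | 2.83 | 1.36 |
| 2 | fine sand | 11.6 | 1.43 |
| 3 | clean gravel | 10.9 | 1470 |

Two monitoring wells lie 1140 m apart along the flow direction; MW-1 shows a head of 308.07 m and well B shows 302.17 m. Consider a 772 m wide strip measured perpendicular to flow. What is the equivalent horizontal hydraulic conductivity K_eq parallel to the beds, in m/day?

Flow is parallel to layering, so each bed carries its own Darcy discharge and the transmissivities add.
Σ(K_i·b_i) = 1.36×2.83 + 1.43×11.6 + 1470×10.9 = 16043 m²/day.
Total thickness b = 25.33 m, so K_eq = Σ(K_i·b_i)/b = 633.4 m/day.

633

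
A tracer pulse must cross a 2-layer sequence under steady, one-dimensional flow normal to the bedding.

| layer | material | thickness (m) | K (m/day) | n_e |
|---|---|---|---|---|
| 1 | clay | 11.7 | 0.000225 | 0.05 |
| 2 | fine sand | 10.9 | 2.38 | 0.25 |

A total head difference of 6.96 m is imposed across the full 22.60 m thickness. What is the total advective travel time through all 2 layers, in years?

With flow normal to the layers, continuity requires the same specific discharge q through every layer.
Σ(b_i/K_i) = 11.7/0.000225 + 10.9/2.38 = 52005 d.
q = Δh / Σ(b_i/K_i) = 6.96 / 52005 = 0.0001338 m/day.
In each layer the seepage velocity is v_i = q/n_i, so the layer transit time is t_i = b_i·n_i / q:
  layer 1 (clay): t_1 = 11.7 × 0.05 / 0.0001338 = 4371 d
  layer 2 (fine sand): t_2 = 10.9 × 0.25 / 0.0001338 = 20361 d
Total t = Σ t_i = 24732 days = 67.71 years.

67.7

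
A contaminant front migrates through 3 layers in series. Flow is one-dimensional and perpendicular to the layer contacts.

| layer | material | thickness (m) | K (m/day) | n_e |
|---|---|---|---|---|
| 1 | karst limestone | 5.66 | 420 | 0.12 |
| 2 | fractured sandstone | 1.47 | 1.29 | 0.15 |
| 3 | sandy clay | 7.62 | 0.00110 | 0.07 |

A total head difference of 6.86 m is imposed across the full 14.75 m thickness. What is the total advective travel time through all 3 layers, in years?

With flow normal to the layers, continuity requires the same specific discharge q through every layer.
Σ(b_i/K_i) = 5.66/420 + 1.47/1.29 + 7.62/0.00110 = 6928 d.
q = Δh / Σ(b_i/K_i) = 6.86 / 6928 = 0.0009901 m/day.
In each layer the seepage velocity is v_i = q/n_i, so the layer transit time is t_i = b_i·n_i / q:
  layer 1 (karst limestone): t_1 = 5.66 × 0.12 / 0.0009901 = 686.0 d
  layer 2 (fractured sandstone): t_2 = 1.47 × 0.15 / 0.0009901 = 222.7 d
  layer 3 (sandy clay): t_3 = 7.62 × 0.07 / 0.0009901 = 538.7 d
Total t = Σ t_i = 1447 days = 3.963 years.

3.96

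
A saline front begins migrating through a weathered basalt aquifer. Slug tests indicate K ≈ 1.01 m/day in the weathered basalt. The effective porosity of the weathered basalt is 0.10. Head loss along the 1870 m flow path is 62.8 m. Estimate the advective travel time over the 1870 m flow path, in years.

Hydraulic gradient i = Δh / L = 62.8 / 1870 = 0.03358.
Darcy flux q = K · i = 1.010 × 0.03358 = 0.03392 m/day.
Seepage velocity v = q / n_e = 0.03392 / 0.10 = 0.3392 m/day.
Travel time t = L / v = 1870 / 0.3392 = 5513 days = 15.09 years.

15.1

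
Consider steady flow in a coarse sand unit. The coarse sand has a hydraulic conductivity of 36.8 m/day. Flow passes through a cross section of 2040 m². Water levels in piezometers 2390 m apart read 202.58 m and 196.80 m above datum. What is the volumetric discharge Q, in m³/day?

Hydraulic gradient i = (202.58 − 196.80) / 2390 = 5.78 / 2390 = 0.002418.
Darcy's law: Q = K · A · i = 36.80 × 2040 × 0.002418 = 181.6 m³/day.

182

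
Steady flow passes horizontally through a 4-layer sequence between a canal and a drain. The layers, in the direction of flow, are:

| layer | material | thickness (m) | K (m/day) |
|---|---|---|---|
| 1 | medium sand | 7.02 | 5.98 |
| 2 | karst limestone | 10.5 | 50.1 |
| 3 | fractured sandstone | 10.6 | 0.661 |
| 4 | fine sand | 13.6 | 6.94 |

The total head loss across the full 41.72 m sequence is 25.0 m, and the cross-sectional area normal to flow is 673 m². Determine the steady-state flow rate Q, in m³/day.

868

Flow is perpendicular to layering, so the layers act in series and the equivalent K is the thickness-weighted harmonic mean.
Total thickness L = 7.02 + 10.5 + 10.6 + 13.6 = 41.72 m.
Σ(b_i/K_i) = 7.02/5.98 + 10.5/50.1 + 10.6/0.661 + 13.6/6.94 = 19.38 d.
K_eq = L / Σ(b_i/K_i) = 41.72 / 19.38 = 2.153 m/day.
Q = K_eq · A · (Δh/L) = 2.153 × 673 × (25.0/41.72) = 868.2 m³/day.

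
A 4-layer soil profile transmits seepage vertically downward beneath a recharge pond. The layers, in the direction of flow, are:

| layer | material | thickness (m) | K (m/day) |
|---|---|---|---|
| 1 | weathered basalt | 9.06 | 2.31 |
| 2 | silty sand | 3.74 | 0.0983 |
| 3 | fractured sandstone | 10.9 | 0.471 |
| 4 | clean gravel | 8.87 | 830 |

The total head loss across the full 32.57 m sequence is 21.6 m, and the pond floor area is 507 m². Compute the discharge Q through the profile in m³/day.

Flow is perpendicular to layering, so the layers act in series and the equivalent K is the thickness-weighted harmonic mean.
Total thickness L = 9.06 + 3.74 + 10.9 + 8.87 = 32.57 m.
Σ(b_i/K_i) = 9.06/2.31 + 3.74/0.0983 + 10.9/0.471 + 8.87/830 = 65.12 d.
K_eq = L / Σ(b_i/K_i) = 32.57 / 65.12 = 0.5001 m/day.
Q = K_eq · A · (Δh/L) = 0.5001 × 507 × (21.6/32.57) = 168.2 m³/day.

168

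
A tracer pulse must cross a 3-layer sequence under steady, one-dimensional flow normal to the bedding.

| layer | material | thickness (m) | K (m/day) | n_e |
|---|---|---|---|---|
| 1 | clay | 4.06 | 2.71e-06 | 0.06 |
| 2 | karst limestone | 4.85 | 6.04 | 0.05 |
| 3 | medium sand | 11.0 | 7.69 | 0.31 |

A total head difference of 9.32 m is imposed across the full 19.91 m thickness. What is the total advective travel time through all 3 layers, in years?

With flow normal to the layers, continuity requires the same specific discharge q through every layer.
Σ(b_i/K_i) = 4.06/2.71e-06 + 4.85/6.04 + 11.0/7.69 = 1.498e+06 d.
q = Δh / Σ(b_i/K_i) = 9.32 / 1.498e+06 = 6.221e-06 m/day.
In each layer the seepage velocity is v_i = q/n_i, so the layer transit time is t_i = b_i·n_i / q:
  layer 1 (clay): t_1 = 4.06 × 0.06 / 6.221e-06 = 39158 d
  layer 2 (karst limestone): t_2 = 4.85 × 0.05 / 6.221e-06 = 38981 d
  layer 3 (medium sand): t_3 = 11.0 × 0.31 / 6.221e-06 = 5.481e+05 d
Total t = Σ t_i = 6.263e+05 days = 1715 years.

1710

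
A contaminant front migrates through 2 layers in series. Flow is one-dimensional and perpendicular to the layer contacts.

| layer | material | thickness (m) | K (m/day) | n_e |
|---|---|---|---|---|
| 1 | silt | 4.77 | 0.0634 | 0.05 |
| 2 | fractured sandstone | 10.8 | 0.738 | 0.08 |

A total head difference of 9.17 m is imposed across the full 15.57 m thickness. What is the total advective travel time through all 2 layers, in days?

10.8

With flow normal to the layers, continuity requires the same specific discharge q through every layer.
Σ(b_i/K_i) = 4.77/0.0634 + 10.8/0.738 = 89.87 d.
q = Δh / Σ(b_i/K_i) = 9.17 / 89.87 = 0.1020 m/day.
In each layer the seepage velocity is v_i = q/n_i, so the layer transit time is t_i = b_i·n_i / q:
  layer 1 (silt): t_1 = 4.77 × 0.05 / 0.1020 = 2.337 d
  layer 2 (fractured sandstone): t_2 = 10.8 × 0.08 / 0.1020 = 8.468 d
Total t = Σ t_i = 10.81 days.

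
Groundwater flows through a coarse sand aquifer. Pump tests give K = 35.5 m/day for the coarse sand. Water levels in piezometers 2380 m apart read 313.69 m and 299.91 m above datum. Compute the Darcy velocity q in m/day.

0.206

Hydraulic gradient i = (313.69 − 299.91) / 2380 = 13.78 / 2380 = 0.005790.
Specific discharge q = K · i = 35.50 × 0.005790 = 0.2055 m/day.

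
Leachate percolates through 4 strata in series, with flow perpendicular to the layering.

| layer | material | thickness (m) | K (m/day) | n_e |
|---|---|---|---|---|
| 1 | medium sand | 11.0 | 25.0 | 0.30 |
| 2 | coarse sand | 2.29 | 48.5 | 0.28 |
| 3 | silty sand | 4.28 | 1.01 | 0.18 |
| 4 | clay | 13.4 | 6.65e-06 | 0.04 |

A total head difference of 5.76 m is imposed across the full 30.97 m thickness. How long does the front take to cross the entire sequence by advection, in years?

With flow normal to the layers, continuity requires the same specific discharge q through every layer.
Σ(b_i/K_i) = 11.0/25.0 + 2.29/48.5 + 4.28/1.01 + 13.4/6.65e-06 = 2.015e+06 d.
q = Δh / Σ(b_i/K_i) = 5.76 / 2.015e+06 = 2.859e-06 m/day.
In each layer the seepage velocity is v_i = q/n_i, so the layer transit time is t_i = b_i·n_i / q:
  layer 1 (medium sand): t_1 = 11.0 × 0.30 / 2.859e-06 = 1.154e+06 d
  layer 2 (coarse sand): t_2 = 2.29 × 0.28 / 2.859e-06 = 2.243e+05 d
  layer 3 (silty sand): t_3 = 4.28 × 0.18 / 2.859e-06 = 2.695e+05 d
  layer 4 (clay): t_4 = 13.4 × 0.04 / 2.859e-06 = 1.875e+05 d
Total t = Σ t_i = 1.836e+06 days = 5026 years.

5030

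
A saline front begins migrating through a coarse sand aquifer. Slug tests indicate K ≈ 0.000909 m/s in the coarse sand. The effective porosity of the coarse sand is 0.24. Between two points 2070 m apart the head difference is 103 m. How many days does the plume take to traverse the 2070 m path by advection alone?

Convert K: 0.000909 m/s × 86400 = 78.54 m/day.
Hydraulic gradient i = Δh / L = 103 / 2070 = 0.04976.
Darcy flux q = K · i = 78.54 × 0.04976 = 3.908 m/day.
Seepage velocity v = q / n_e = 3.908 / 0.24 = 16.28 m/day.
Travel time t = L / v = 2070 / 16.28 = 127.1 days.

127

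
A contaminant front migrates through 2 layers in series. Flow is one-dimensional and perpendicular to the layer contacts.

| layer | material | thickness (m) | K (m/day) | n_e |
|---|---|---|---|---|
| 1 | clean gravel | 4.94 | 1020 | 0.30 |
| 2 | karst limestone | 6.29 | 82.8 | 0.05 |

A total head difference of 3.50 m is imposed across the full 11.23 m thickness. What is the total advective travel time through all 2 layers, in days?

With flow normal to the layers, continuity requires the same specific discharge q through every layer.
Σ(b_i/K_i) = 4.94/1020 + 6.29/82.8 = 0.08081 d.
q = Δh / Σ(b_i/K_i) = 3.50 / 0.08081 = 43.31 m/day.
In each layer the seepage velocity is v_i = q/n_i, so the layer transit time is t_i = b_i·n_i / q:
  layer 1 (clean gravel): t_1 = 4.94 × 0.30 / 43.31 = 0.03422 d
  layer 2 (karst limestone): t_2 = 6.29 × 0.05 / 43.31 = 0.007261 d
Total t = Σ t_i = 0.04148 days.

0.0415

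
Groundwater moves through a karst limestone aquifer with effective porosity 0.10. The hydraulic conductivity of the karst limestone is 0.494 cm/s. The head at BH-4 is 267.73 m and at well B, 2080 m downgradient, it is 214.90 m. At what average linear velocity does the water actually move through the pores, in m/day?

108

Convert K: 0.494 cm/s × 864 = 426.8 m/day.
Hydraulic gradient i = (267.73 − 214.90) / 2080 = 52.83 / 2080 = 0.02540.
Darcy flux q = K · i = 426.8 × 0.02540 = 10.84 m/day.
Seepage velocity v = q / n_e = 10.84 / 0.10 = 108.4 m/day.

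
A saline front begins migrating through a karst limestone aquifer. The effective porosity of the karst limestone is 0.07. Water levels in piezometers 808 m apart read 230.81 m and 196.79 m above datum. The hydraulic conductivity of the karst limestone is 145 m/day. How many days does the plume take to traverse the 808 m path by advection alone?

9.26

Hydraulic gradient i = (230.81 − 196.79) / 808 = 34.02 / 808 = 0.04210.
Darcy flux q = K · i = 145.0 × 0.04210 = 6.105 m/day.
Seepage velocity v = q / n_e = 6.105 / 0.07 = 87.22 m/day.
Travel time t = L / v = 808 / 87.22 = 9.264 days.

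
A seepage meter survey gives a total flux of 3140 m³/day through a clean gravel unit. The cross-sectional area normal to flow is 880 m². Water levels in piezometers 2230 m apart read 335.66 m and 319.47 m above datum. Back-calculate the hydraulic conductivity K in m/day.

Hydraulic gradient i = (335.66 − 319.47) / 2230 = 16.19 / 2230 = 0.007260.
From Q = K·A·i, K = Q / (A·i) = 3140 / (880.0 × 0.007260) = 491.5 m/day.

491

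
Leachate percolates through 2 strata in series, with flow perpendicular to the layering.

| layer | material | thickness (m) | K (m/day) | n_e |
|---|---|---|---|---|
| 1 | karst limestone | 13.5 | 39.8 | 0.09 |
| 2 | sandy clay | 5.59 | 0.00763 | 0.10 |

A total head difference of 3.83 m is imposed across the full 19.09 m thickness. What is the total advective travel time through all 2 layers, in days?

With flow normal to the layers, continuity requires the same specific discharge q through every layer.
Σ(b_i/K_i) = 13.5/39.8 + 5.59/0.00763 = 733.0 d.
q = Δh / Σ(b_i/K_i) = 3.83 / 733.0 = 0.005225 m/day.
In each layer the seepage velocity is v_i = q/n_i, so the layer transit time is t_i = b_i·n_i / q:
  layer 1 (karst limestone): t_1 = 13.5 × 0.09 / 0.005225 = 232.5 d
  layer 2 (sandy clay): t_2 = 5.59 × 0.10 / 0.005225 = 107.0 d
Total t = Σ t_i = 339.5 days.

340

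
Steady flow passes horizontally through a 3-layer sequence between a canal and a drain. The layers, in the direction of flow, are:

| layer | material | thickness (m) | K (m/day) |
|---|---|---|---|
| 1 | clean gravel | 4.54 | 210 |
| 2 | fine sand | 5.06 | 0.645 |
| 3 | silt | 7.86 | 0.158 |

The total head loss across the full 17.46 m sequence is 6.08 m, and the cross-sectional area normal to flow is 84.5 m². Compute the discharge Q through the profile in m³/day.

8.92

Flow is perpendicular to layering, so the layers act in series and the equivalent K is the thickness-weighted harmonic mean.
Total thickness L = 4.54 + 5.06 + 7.86 = 17.46 m.
Σ(b_i/K_i) = 4.54/210 + 5.06/0.645 + 7.86/0.158 = 57.61 d.
K_eq = L / Σ(b_i/K_i) = 17.46 / 57.61 = 0.3031 m/day.
Q = K_eq · A · (Δh/L) = 0.3031 × 84.5 × (6.08/17.46) = 8.917 m³/day.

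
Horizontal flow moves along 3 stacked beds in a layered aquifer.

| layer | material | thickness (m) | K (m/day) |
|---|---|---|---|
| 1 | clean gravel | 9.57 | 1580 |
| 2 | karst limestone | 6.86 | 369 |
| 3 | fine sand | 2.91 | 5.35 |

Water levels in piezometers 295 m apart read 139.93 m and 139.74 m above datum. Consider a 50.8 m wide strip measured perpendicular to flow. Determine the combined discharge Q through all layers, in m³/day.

578

Flow is parallel to layering, so each bed carries its own Darcy discharge and the transmissivities add.
Σ(K_i·b_i) = 1580×9.57 + 369×6.86 + 5.35×2.91 = 17668 m²/day.
Hydraulic gradient i = (139.93 − 139.74) / 295 = 0.19 / 295 = 0.0006441.
Q = Σ(K_i·b_i) · W · i = 17668 × 50.8 × 0.0006441 = 578.1 m³/day.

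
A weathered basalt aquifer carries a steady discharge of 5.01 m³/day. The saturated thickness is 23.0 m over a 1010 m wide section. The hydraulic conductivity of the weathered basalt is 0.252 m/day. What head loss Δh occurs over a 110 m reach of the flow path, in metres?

0.0941

Cross-sectional area A = 1010 × 23.0 = 23230 m².
From Q = K·A·i, i = Q / (K·A) = 5.01 / (0.2520 × 23230) = 0.0008558.
Head loss Δh = i · L = 0.0008558 × 110 = 0.09414 m.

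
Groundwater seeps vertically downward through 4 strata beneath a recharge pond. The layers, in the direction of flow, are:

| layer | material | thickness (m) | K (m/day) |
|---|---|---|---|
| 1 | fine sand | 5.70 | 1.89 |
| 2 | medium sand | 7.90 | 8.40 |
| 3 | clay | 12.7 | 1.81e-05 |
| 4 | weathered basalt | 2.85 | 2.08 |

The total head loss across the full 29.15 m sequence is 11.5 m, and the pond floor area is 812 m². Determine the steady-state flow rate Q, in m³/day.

Flow is perpendicular to layering, so the layers act in series and the equivalent K is the thickness-weighted harmonic mean.
Total thickness L = 5.70 + 7.90 + 12.7 + 2.85 = 29.15 m.
Σ(b_i/K_i) = 5.70/1.89 + 7.90/8.40 + 12.7/1.81e-05 + 2.85/2.08 = 7.017e+05 d.
K_eq = L / Σ(b_i/K_i) = 29.15 / 7.017e+05 = 4.154e-05 m/day.
Q = K_eq · A · (Δh/L) = 4.154e-05 × 812 × (11.5/29.15) = 0.01331 m³/day.

0.0133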